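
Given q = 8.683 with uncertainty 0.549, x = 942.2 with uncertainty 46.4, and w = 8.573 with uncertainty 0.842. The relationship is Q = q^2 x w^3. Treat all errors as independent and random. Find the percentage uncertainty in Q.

For a monomial Q ∝ q^2, x, w^3, fractional errors add in quadrature:
  (2·δq/q)² = (2×0.0632)² = 0.0160;  (1·δx/x)² = (1×0.0492)² = 0.00243;  (3·δw/w)² = (3×0.0982)² = 0.0868
δQ/Q = √(0.105) = 0.324

32.4%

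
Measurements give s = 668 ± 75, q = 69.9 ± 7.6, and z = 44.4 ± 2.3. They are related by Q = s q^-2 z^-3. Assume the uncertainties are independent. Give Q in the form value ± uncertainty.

(1.56 ± 0.453) × 10^-6

Products/powers → add relative errors in quadrature, weighted by exponent:
  (1·δs/s)² = (1×0.112)² = 0.0126;  (-2·δq/q)² = (-2×0.109)² = 0.0473;  (-3·δz/z)² = (-3×0.0518)² = 0.0242
δQ/Q = √(0.0840) = 0.290
Q = 1.56e-06, so δQ = 0.290 × 1.56e-06 = 4.53e-07.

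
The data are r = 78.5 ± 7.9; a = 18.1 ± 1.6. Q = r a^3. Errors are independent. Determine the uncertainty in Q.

Q is a product of powers, so relative uncertainties combine in quadrature:
  (1·δr/r)² = (1×0.101)² = 0.0101;  (3·δa/a)² = (3×0.0884)² = 0.0703
δQ/Q = √(0.0805) = 0.284
Q = 4.65e+05, so δQ = 0.284 × 4.65e+05 = 1.32e+05.

1.32e+05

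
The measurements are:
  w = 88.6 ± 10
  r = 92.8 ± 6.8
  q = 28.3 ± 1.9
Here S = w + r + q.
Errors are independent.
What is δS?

Each term contributes (cᵢ δxᵢ)² to (δS)²:
  (δw)² = 100;  (δr)² = 46.2;  (δq)² = 3.61
δS = √(150) = 12.2

12.2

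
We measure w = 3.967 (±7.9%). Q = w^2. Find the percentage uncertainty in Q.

Q ∝ w^2, so δQ/Q = |2| · δw/w = 2 × 0.0790 = 0.158.

15.8%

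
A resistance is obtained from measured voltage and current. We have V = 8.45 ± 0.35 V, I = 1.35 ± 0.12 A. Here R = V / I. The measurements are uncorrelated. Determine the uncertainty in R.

0.614 Ω

Since R is a product/quotient, work with relative uncertainties:
  (1·δV/V)² = (1×0.0414)² = 0.00172;  (-1·δI/I)² = (-1×0.0889)² = 0.00790
δR/R = √(0.00962) = 0.0981
R = 6.26 Ω, so δR = 0.0981 × 6.26 = 0.614 Ω.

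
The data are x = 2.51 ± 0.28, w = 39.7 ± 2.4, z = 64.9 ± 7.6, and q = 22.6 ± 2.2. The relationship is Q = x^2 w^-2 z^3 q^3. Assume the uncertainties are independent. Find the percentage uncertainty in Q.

Products/powers → add relative errors in quadrature, weighted by exponent:
  (2·δx/x)² = (2×0.112)² = 0.0498;  (-2·δw/w)² = (-2×0.0605)² = 0.0146;  (3·δz/z)² = (3×0.117)² = 0.123;  (3·δq/q)² = (3×0.0973)² = 0.0853
δQ/Q = √(0.273) = 0.523

52.3%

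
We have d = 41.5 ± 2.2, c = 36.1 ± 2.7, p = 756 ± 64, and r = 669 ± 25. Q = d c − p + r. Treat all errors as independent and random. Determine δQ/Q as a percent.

10.9%

Let w = d·c = 1500. δw/w = √((1·δd/d)² + (1·δc/c)²) = √(0.00281 + 0.00559) = 0.0917, so δw = 137.
Q = w − p + r: δQ = √(δw² + δp² + δr²) = √(18900 + 4100 + 625) = 154
Q = 1410, so δQ/Q = 154/1410 = 0.109.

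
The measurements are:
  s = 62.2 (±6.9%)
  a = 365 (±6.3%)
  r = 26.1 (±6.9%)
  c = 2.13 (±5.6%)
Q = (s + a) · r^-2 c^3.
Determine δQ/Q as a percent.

Let u = s + a = 427. δu = √(δs² + δa²) = √(18.4 + 529) = 23.4, so δu/u = 0.0548.
Q is then a monomial in u, r, c:
δQ/Q = √((δu/u)² + (-2·δr/r)² + (3·δc/c)²) = √(0.00300 + 0.0190 + 0.0282) = 0.224

22.4%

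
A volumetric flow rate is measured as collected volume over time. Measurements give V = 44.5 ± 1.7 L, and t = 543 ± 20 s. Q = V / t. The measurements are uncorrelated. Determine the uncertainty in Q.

Each factor contributes (exponent × relative error)² to (δQ/Q)²:
  (1·δV/V)² = (1×0.0382)² = 0.00146;  (-1·δt/t)² = (-1×0.0368)² = 0.00136
δQ/Q = √(0.00282) = 0.0531
Q = 0.0820 L/s, so δQ = 0.0531 × 0.0820 = 0.00435 L/s.

0.00435 L/s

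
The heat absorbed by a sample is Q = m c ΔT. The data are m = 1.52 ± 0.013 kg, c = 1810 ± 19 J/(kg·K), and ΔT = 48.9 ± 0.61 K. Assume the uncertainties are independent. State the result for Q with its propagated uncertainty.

(1.35 ± 0.0248) × 10^5 J

Since Q is a product/quotient, work with relative uncertainties:
  (1·δm/m)² = (1×0.00855)² = 7.31e-05;  (1·δc/c)² = (1×0.0105)² = 0.000110;  (1·δΔT/ΔT)² = (1×0.0125)² = 0.000156
δQ/Q = √(0.000339) = 0.0184
Q = 1.35e+05 J, so δQ = 0.0184 × 1.35e+05 = 2480 J.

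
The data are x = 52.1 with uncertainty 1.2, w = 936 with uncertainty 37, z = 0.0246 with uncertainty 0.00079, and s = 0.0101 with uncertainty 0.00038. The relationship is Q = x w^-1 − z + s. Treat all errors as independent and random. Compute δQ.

Let p = x·w^-1 = 0.0557. δp/p = √((1·δx/x)² + (-1·δw/w)²) = √(0.000531 + 0.00156) = 0.0458, so δp = 0.00255.
Q = p − z + s: δQ = √(δp² + δz² + δs²) = √(6.49e-06 + 6.24e-07 + 1.44e-07) = 0.00269

0.00269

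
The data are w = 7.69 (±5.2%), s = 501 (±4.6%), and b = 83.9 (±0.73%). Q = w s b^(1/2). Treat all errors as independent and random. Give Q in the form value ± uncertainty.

For a monomial Q ∝ w, s, b^(1/2), fractional errors add in quadrature:
  (1·δw/w)² = (1×0.0520)² = 0.00270;  (1·δs/s)² = (1×0.0460)² = 0.00212;  (½·δb/b)² = (0.5×0.00730)² = 1.33e-05
δQ/Q = √(0.00483) = 0.0695
Q = 35300, so δQ = 0.0695 × 35300 = 2450.

35300 ± 2450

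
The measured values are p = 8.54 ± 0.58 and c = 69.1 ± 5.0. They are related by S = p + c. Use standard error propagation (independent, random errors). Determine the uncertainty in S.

5.03

S is a linear combination, so absolute uncertainties add in quadrature:
  (δp)² = 0.336;  (δc)² = 25.0
δS = √(25.3) = 5.03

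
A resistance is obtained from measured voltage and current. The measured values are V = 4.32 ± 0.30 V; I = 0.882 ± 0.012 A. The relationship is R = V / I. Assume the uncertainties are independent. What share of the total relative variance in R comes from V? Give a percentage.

96.3%

(δR/R)² = (1·δV/V)² + (-1·δI/I)²
  V term: (1×0.0694)² = 0.00482
  I term: (-1×0.0136)² = 0.000185
Total = 0.00501. Share from V = 0.00482/0.00501 = 0.963.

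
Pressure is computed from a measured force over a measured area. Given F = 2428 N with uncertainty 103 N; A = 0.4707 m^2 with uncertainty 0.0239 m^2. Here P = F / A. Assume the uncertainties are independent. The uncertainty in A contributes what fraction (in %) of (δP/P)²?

(δP/P)² = (1·δF/F)² + (-1·δA/A)²
  F term: (1×0.0424)² = 0.00180
  A term: (-1×0.0508)² = 0.00258
Total = 0.00438. Share from A = 0.00258/0.00438 = 0.589.

58.9%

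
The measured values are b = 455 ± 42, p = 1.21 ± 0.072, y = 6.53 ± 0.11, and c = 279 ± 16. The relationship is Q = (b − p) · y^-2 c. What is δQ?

Let u = b − p = 454. δu = √(δb² + δp²) = √(1760 + 0.00518) = 42.0, so δu/u = 0.0926.
Q is then a monomial in u, y, c:
δQ/Q = √((δu/u)² + (-2·δy/y)² + (1·δc/c)²) = √(0.00857 + 0.00114 + 0.00329) = 0.114
Q = 2970, so δQ = 0.114 × 2970 = 338.

338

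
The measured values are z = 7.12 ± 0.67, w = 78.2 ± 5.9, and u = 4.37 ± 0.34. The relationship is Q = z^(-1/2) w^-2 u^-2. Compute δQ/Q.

Products/powers → add relative errors in quadrature, weighted by exponent:
  (−½·δz/z)² = (-0.5×0.0941)² = 0.00221;  (-2·δw/w)² = (-2×0.0754)² = 0.0228;  (-2·δu/u)² = (-2×0.0778)² = 0.0242
δQ/Q = √(0.0492) = 0.222

0.222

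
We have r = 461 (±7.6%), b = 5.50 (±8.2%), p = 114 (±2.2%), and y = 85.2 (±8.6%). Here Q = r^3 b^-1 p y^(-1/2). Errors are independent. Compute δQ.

Relative error in a monomial: (δQ/Q)² = Σ (nᵢ · δxᵢ/xᵢ)².
  (3·δr/r)² = (3×0.0760)² = 0.0520;  (-1·δb/b)² = (-1×0.0820)² = 0.00672;  (1·δp/p)² = (1×0.0220)² = 0.000484;  (−½·δy/y)² = (-0.5×0.0860)² = 0.00185
δQ/Q = √(0.0610) = 0.247
Q = 2.2e+08, so δQ = 0.247 × 2.2e+08 = 5.44e+07.

5.44e+07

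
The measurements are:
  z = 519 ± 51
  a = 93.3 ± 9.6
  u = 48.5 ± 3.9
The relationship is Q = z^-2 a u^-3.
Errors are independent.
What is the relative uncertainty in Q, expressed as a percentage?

Q is a product of powers, so relative uncertainties combine in quadrature:
  (-2·δz/z)² = (-2×0.0983)² = 0.0386;  (1·δa/a)² = (1×0.103)² = 0.0106;  (-3·δu/u)² = (-3×0.0804)² = 0.0582
δQ/Q = √(0.107) = 0.328

32.8%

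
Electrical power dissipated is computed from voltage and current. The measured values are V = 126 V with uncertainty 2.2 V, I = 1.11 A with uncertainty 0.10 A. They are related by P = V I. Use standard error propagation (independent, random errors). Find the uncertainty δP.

Each factor contributes (exponent × relative error)² to (δP/P)²:
  (1·δV/V)² = (1×0.0175)² = 0.000305;  (1·δI/I)² = (1×0.0901)² = 0.00812
δP/P = √(0.00842) = 0.0918
P = 140 W, so δP = 0.0918 × 140 = 12.8 W.

12.8 W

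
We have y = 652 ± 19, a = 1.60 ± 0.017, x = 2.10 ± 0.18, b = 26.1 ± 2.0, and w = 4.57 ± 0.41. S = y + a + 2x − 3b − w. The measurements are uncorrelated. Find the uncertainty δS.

Absolute uncertainties add in quadrature for a linear combination:
  (δy)² = 361;  (δa)² = 0.000289;  (2·δx)² = 0.130;  (3·δb)² = 36.0;  (δw)² = 0.168
δS = √(397) = 19.9

19.9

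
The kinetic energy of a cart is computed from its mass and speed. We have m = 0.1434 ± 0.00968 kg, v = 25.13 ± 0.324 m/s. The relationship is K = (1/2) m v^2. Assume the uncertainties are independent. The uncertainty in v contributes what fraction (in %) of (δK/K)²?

(δK/K)² = (1·δm/m)² + (2·δv/v)²
  m term: (1×0.0675)² = 0.00456
  v term: (2×0.0129)² = 0.000665
Total = 0.00522. Share from v = 0.000665/0.00522 = 0.127.

12.7%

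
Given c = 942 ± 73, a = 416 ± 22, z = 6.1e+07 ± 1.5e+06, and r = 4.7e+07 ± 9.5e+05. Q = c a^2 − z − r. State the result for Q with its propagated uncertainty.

Let p = c·a^2 = 1.63e+08. δp/p = √((1·δc/c)² + (2·δa/a)²) = √(0.00601 + 0.0112) = 0.131, so δp = 2.14e+07.
Q = p − z − r: δQ = √(δp² + δz² + δr²) = √(4.57e+14 + 2.25e+12 + 9.02e+11) = 2.14e+07
Q = 5.5e+07.

(5.50 ± 2.14) × 10^7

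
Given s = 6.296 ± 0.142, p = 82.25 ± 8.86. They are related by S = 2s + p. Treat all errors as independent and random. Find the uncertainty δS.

S is a linear combination, so absolute uncertainties add in quadrature:
  (2·δs)² = 0.0807;  (δp)² = 78.5
δS = √(78.6) = 8.86

8.86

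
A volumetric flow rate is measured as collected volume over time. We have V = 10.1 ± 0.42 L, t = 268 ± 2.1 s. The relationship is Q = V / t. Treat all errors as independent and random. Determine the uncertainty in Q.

Since Q is a product/quotient, work with relative uncertainties:
  (1·δV/V)² = (1×0.0416)² = 0.00173;  (-1·δt/t)² = (-1×0.00784)² = 6.14e-05
δQ/Q = √(0.00179) = 0.0423
Q = 0.0377 L/s, so δQ = 0.0423 × 0.0377 = 0.00159 L/s.

0.00159 L/s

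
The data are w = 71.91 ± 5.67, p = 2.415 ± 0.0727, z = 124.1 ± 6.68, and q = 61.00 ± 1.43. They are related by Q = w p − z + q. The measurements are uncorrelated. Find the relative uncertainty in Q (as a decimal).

Let h = w·p = 173.7. δh/h = √((1·δw/w)² + (1·δp/p)²) = √(0.00622 + 0.000906) = 0.0844, so δh = 14.7.
Q = h − z + q: δQ = √(δh² + δz² + δq²) = √(215 + 44.6 + 2.04) = 16.2
Q = 110.6, so δQ/Q = 16.2/110.6 = 0.146.

0.146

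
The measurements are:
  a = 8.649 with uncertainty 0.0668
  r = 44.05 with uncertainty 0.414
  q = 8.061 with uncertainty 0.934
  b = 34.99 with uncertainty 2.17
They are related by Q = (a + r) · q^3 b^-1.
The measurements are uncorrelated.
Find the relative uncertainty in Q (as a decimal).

Let u = a + r = 52.70. δu = √(δa² + δr²) = √(0.00446 + 0.171) = 0.419, so δu/u = 0.00796.
Q is then a monomial in u, q, b:
δQ/Q = √((δu/u)² + (3·δq/q)² + (-1·δb/b)²) = √(6.33e-05 + 0.121 + 0.00385) = 0.353

0.353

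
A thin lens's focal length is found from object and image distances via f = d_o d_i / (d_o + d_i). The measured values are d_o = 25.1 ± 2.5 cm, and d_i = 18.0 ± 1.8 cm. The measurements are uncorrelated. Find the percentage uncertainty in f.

7.16%

∂f/∂d_o = (d_i/(d_o+d_i))² = 0.174;  ∂f/∂d_i = (d_o/(d_o+d_i))² = 0.339
δf = √((∂f/∂d_o · δd_o)² + (∂f/∂d_i · δd_i)²) = √(0.190 + 0.373) = 0.750 cm
f = 10.5 cm, so δf/f = 0.750/10.5 = 0.0716.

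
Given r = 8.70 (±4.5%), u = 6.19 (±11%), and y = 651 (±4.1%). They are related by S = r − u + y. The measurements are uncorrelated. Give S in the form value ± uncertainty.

654 ± 26.7

S is a linear combination, so absolute uncertainties add in quadrature:
  (δr)² = 0.153;  (δu)² = 0.464;  (δy)² = 712
δS = √(713) = 26.7
S = 654.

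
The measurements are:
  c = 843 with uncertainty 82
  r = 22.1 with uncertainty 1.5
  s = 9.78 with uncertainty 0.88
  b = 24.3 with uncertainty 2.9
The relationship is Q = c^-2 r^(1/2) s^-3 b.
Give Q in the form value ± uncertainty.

(1.72 ± 0.610) × 10^-7

Since Q is a product/quotient, work with relative uncertainties:
  (-2·δc/c)² = (-2×0.0973)² = 0.0378;  (½·δr/r)² = (0.5×0.0679)² = 0.00115;  (-3·δs/s)² = (-3×0.0900)² = 0.0729;  (1·δb/b)² = (1×0.119)² = 0.0142
δQ/Q = √(0.126) = 0.355
Q = 1.72e-07, so δQ = 0.355 × 1.72e-07 = 6.1e-08.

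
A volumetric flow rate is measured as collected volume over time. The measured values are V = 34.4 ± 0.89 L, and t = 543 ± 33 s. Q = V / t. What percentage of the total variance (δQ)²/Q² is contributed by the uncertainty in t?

(δQ/Q)² = (1·δV/V)² + (-1·δt/t)²
  V term: (1×0.0259)² = 0.000669
  t term: (-1×0.0608)² = 0.00369
Total = 0.00436. Share from t = 0.00369/0.00436 = 0.847.

84.7%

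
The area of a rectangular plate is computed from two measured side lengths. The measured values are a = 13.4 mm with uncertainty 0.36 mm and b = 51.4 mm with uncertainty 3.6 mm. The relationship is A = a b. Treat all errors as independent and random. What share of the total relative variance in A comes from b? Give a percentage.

87.2%

(δA/A)² = (1·δa/a)² + (1·δb/b)²
  a term: (1×0.0269)² = 0.000722
  b term: (1×0.0700)² = 0.00491
Total = 0.00563. Share from b = 0.00491/0.00563 = 0.872.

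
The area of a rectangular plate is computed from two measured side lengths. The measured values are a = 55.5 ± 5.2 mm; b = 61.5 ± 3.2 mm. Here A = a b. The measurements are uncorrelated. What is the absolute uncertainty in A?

For a monomial A ∝ a, b, fractional errors add in quadrature:
  (1·δa/a)² = (1×0.0937)² = 0.00878;  (1·δb/b)² = (1×0.0520)² = 0.00271
δA/A = √(0.0115) = 0.107
A = 3410 mm^2, so δA = 0.107 × 3410 = 366 mm^2.

366 mm^2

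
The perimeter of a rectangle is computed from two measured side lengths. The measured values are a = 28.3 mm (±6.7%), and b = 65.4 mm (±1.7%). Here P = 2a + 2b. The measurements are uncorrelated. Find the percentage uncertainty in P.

Absolute uncertainties add in quadrature for a linear combination:
  (2·δa)² = 14.4;  (2·δb)² = 4.94
δP = √(19.3) = 4.40 mm
P = 187 mm, so δP/P = 4.40/187 = 0.0235.

2.35%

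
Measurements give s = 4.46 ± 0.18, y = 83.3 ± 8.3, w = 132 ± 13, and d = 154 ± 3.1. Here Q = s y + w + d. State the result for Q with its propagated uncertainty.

658 ± 42.1

Let p = s·y = 372. δp/p = √((1·δs/s)² + (1·δy/y)²) = √(0.00163 + 0.00993) = 0.108, so δp = 39.9.
Q = p + w + d: δQ = √(δp² + δw² + δd²) = √(1600 + 169 + 9.61) = 42.1
Q = 658.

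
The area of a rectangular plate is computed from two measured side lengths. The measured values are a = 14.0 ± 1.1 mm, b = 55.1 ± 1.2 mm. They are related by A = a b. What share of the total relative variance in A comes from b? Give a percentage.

7.13%

(δA/A)² = (1·δa/a)² + (1·δb/b)²
  a term: (1×0.0786)² = 0.00617
  b term: (1×0.0218)² = 0.000474
Total = 0.00665. Share from b = 0.000474/0.00665 = 0.0713.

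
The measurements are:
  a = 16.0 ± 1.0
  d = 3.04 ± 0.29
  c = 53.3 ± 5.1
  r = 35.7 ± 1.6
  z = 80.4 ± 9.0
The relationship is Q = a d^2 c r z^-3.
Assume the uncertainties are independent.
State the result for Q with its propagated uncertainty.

0.541 ± 0.219

Each factor contributes (exponent × relative error)² to (δQ/Q)²:
  (1·δa/a)² = (1×0.0625)² = 0.00391;  (2·δd/d)² = (2×0.0954)² = 0.0364;  (1·δc/c)² = (1×0.0957)² = 0.00916;  (1·δr/r)² = (1×0.0448)² = 0.00201;  (-3·δz/z)² = (-3×0.112)² = 0.113
δQ/Q = √(0.164) = 0.405
Q = 0.541, so δQ = 0.405 × 0.541 = 0.219.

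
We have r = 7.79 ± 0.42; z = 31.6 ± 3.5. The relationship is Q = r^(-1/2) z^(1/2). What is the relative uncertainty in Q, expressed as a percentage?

Since Q is a product/quotient, work with relative uncertainties:
  (−½·δr/r)² = (-0.5×0.0539)² = 0.000727;  (½·δz/z)² = (0.5×0.111)² = 0.00307
δQ/Q = √(0.00379) = 0.0616

6.16%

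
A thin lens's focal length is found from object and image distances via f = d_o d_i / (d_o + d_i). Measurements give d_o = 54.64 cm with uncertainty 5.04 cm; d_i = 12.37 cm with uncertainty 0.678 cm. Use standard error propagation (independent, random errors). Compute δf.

∂f/∂d_o = (d_i/(d_o+d_i))² = 0.0341;  ∂f/∂d_i = (d_o/(d_o+d_i))² = 0.665
δf = √((∂f/∂d_o · δd_o)² + (∂f/∂d_i · δd_i)²) = √(0.0295 + 0.203) = 0.482 cm

0.482 cm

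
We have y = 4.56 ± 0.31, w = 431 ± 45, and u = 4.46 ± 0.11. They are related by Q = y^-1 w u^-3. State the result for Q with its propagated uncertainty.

Each factor contributes (exponent × relative error)² to (δQ/Q)²:
  (-1·δy/y)² = (-1×0.0680)² = 0.00462;  (1·δw/w)² = (1×0.104)² = 0.0109;  (-3·δu/u)² = (-3×0.0247)² = 0.00547
δQ/Q = √(0.0210) = 0.145
Q = 1.07, so δQ = 0.145 × 1.07 = 0.154.

1.07 ± 0.154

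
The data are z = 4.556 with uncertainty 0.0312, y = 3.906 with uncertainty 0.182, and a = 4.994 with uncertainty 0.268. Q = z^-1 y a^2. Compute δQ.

Q is a product of powers, so relative uncertainties combine in quadrature:
  (-1·δz/z)² = (-1×0.00685)² = 4.69e-05;  (1·δy/y)² = (1×0.0466)² = 0.00217;  (2·δa/a)² = (2×0.0537)² = 0.0115
δQ/Q = √(0.0137) = 0.117
Q = 21.38, so δQ = 0.117 × 21.38 = 2.51.

2.51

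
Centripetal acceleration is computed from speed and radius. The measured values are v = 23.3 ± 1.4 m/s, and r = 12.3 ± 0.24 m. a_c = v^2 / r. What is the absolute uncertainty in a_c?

Products/powers → add relative errors in quadrature, weighted by exponent:
  (2·δv/v)² = (2×0.0601)² = 0.0144;  (-1·δr/r)² = (-1×0.0195)² = 0.000381
δa_c/a_c = √(0.0148) = 0.122
a_c = 44.1 m/s^2, so δa_c = 0.122 × 44.1 = 5.37 m/s^2.

5.37 m/s^2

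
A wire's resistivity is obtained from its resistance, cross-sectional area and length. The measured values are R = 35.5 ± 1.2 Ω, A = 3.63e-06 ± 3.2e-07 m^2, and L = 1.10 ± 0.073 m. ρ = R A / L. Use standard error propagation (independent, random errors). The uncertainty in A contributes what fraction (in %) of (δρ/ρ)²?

58.4%

(δρ/ρ)² = (1·δR/R)² + (1·δA/A)² + (-1·δL/L)²
  R term: (1×0.0338)² = 0.00114
  A term: (1×0.0882)² = 0.00777
  L term: (-1×0.0664)² = 0.00440
Total = 0.0133. Share from A = 0.00777/0.0133 = 0.584.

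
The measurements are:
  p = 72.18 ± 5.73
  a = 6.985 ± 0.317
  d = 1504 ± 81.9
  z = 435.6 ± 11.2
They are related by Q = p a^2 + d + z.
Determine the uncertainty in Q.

433

Let w = p·a^2 = 3522. δw/w = √((1·δp/p)² + (2·δa/a)²) = √(0.00630 + 0.00824) = 0.121, so δw = 425.
Q = w + d + z: δQ = √(δw² + δd² + δz²) = √(1.8e+05 + 6710 + 125) = 433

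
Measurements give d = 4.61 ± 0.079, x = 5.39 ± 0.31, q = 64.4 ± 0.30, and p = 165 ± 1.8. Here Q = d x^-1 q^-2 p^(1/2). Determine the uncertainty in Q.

Q is a product of powers, so relative uncertainties combine in quadrature:
  (1·δd/d)² = (1×0.0171)² = 0.000294;  (-1·δx/x)² = (-1×0.0575)² = 0.00331;  (-2·δq/q)² = (-2×0.00466)² = 8.68e-05;  (½·δp/p)² = (0.5×0.0109)² = 2.98e-05
δQ/Q = √(0.00372) = 0.0610
Q = 0.00265, so δQ = 0.0610 × 0.00265 = 0.000162.

0.000162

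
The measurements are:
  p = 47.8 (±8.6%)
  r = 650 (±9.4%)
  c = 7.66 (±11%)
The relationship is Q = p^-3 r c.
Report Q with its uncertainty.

For a monomial Q ∝ p^-3, r, c, fractional errors add in quadrature:
  (-3·δp/p)² = (-3×0.0860)² = 0.0666;  (1·δr/r)² = (1×0.0940)² = 0.00884;  (1·δc/c)² = (1×0.110)² = 0.0121
δQ/Q = √(0.0875) = 0.296
Q = 0.0456, so δQ = 0.296 × 0.0456 = 0.0135.

0.0456 ± 0.0135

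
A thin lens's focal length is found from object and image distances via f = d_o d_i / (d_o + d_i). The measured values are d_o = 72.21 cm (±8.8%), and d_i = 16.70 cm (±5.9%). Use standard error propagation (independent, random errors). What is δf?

∂f/∂d_o = (d_i/(d_o+d_i))² = 0.0353;  ∂f/∂d_i = (d_o/(d_o+d_i))² = 0.660
δf = √((∂f/∂d_o · δd_o)² + (∂f/∂d_i · δd_i)²) = √(0.0503 + 0.422) = 0.688 cm

0.688 cm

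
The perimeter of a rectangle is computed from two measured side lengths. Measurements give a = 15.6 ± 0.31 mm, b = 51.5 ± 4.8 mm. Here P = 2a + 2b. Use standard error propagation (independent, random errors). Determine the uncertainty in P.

Sums and differences: (δP)² = Σ (cᵢ δxᵢ)².
  (2·δa)² = 0.384;  (2·δb)² = 92.2
δP = √(92.5) = 9.62 mm

9.62 mm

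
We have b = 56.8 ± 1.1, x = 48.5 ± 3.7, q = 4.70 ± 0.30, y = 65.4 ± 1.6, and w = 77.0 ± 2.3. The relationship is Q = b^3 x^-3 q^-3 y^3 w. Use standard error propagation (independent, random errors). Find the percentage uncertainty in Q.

31.4%

Each factor contributes (exponent × relative error)² to (δQ/Q)²:
  (3·δb/b)² = (3×0.0194)² = 0.00338;  (-3·δx/x)² = (-3×0.0763)² = 0.0524;  (-3·δq/q)² = (-3×0.0638)² = 0.0367;  (3·δy/y)² = (3×0.0245)² = 0.00539;  (1·δw/w)² = (1×0.0299)² = 0.000892
δQ/Q = √(0.0987) = 0.314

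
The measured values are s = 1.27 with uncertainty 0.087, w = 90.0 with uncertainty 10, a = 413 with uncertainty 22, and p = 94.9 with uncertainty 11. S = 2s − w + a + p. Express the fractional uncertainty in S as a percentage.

6.32%

Each term contributes (cᵢ δxᵢ)² to (δS)²:
  (2·δs)² = 0.0303;  (δw)² = 100;  (δa)² = 484;  (δp)² = 121
δS = √(705) = 26.6
S = 420, so δS/S = 26.6/420 = 0.0632.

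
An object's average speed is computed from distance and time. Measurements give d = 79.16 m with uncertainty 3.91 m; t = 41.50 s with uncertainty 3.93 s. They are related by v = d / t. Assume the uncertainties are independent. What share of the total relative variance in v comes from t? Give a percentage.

78.6%

(δv/v)² = (1·δd/d)² + (-1·δt/t)²
  d term: (1×0.0494)² = 0.00244
  t term: (-1×0.0947)² = 0.00897
Total = 0.0114. Share from t = 0.00897/0.0114 = 0.786.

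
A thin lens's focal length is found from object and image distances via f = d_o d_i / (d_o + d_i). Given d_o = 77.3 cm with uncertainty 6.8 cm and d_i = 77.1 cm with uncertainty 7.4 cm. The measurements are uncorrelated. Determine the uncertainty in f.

2.51 cm

∂f/∂d_o = (d_i/(d_o+d_i))² = 0.249;  ∂f/∂d_i = (d_o/(d_o+d_i))² = 0.251
δf = √((∂f/∂d_o · δd_o)² + (∂f/∂d_i · δd_i)²) = √(2.88 + 3.44) = 2.51 cm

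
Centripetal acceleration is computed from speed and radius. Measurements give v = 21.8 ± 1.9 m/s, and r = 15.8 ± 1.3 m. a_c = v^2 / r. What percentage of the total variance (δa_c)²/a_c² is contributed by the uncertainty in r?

18.2%

(δa_c/a_c)² = (2·δv/v)² + (-1·δr/r)²
  v term: (2×0.0872)² = 0.0304
  r term: (-1×0.0823)² = 0.00677
Total = 0.0372. Share from r = 0.00677/0.0372 = 0.182.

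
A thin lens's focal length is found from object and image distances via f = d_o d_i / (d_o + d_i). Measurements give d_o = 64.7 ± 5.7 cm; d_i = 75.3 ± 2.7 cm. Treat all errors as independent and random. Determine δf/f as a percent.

5.02%

∂f/∂d_o = (d_i/(d_o+d_i))² = 0.289;  ∂f/∂d_i = (d_o/(d_o+d_i))² = 0.214
δf = √((∂f/∂d_o · δd_o)² + (∂f/∂d_i · δd_i)²) = √(2.72 + 0.333) = 1.75 cm
f = 34.8 cm, so δf/f = 1.75/34.8 = 0.0502.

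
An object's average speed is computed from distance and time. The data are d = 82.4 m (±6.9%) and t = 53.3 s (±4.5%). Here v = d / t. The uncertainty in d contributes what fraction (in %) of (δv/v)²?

70.2%

(δv/v)² = (1·δd/d)² + (-1·δt/t)²
  d term: (1×0.0690)² = 0.00476
  t term: (-1×0.0450)² = 0.00202
Total = 0.00679. Share from d = 0.00476/0.00679 = 0.702.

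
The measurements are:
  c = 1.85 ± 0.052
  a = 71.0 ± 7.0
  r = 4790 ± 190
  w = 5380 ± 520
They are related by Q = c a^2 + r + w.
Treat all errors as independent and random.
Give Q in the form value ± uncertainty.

Let p = c·a^2 = 9330. δp/p = √((1·δc/c)² + (2·δa/a)²) = √(0.000790 + 0.0389) = 0.199, so δp = 1860.
Q = p + r + w: δQ = √(δp² + δr² + δw²) = √(3.45e+06 + 36100 + 2.7e+05) = 1940
Q = 19500.

19500 ± 1940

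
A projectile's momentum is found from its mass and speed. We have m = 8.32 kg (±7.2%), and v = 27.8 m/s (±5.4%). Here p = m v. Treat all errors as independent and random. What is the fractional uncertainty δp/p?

0.0900

p is a product of powers, so relative uncertainties combine in quadrature:
  (1·δm/m)² = (1×0.0720)² = 0.00518;  (1·δv/v)² = (1×0.0540)² = 0.00292
δp/p = √(0.00810) = 0.0900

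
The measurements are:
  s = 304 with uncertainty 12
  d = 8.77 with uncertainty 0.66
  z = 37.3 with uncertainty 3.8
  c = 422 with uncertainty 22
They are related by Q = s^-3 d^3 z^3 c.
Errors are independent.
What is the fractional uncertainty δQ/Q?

Relative error in a monomial: (δQ/Q)² = Σ (nᵢ · δxᵢ/xᵢ)².
  (-3·δs/s)² = (-3×0.0395)² = 0.0140;  (3·δd/d)² = (3×0.0753)² = 0.0510;  (3·δz/z)² = (3×0.102)² = 0.0934;  (1·δc/c)² = (1×0.0521)² = 0.00272
δQ/Q = √(0.161) = 0.401

0.401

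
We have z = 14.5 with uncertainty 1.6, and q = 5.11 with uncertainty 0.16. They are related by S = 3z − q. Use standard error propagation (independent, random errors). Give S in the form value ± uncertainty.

38.4 ± 4.80

Sums and differences: (δS)² = Σ (cᵢ δxᵢ)².
  (3·δz)² = 23.0;  (δq)² = 0.0256
δS = √(23.1) = 4.80
S = 38.4.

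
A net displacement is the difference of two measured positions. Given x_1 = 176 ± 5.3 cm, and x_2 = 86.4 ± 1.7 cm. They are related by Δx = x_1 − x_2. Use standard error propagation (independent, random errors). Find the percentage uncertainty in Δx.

Absolute uncertainties add in quadrature for a linear combination:
  (δx_1)² = 28.1;  (δx_2)² = 2.89
δΔx = √(31.0) = 5.57 cm
Δx = 89.6 cm, so δΔx/Δx = 5.57/89.6 = 0.0621.

6.21%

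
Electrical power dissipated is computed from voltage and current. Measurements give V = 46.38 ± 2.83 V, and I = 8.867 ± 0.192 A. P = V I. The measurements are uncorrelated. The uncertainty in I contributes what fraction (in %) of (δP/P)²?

11.2%

(δP/P)² = (1·δV/V)² + (1·δI/I)²
  V term: (1×0.0610)² = 0.00372
  I term: (1×0.0217)² = 0.000469
Total = 0.00419. Share from I = 0.000469/0.00419 = 0.112.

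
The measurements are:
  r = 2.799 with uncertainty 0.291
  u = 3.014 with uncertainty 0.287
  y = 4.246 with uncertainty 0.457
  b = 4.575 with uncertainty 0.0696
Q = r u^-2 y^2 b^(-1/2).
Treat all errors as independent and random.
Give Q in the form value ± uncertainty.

2.597 ± 0.794

Each factor contributes (exponent × relative error)² to (δQ/Q)²:
  (1·δr/r)² = (1×0.104)² = 0.0108;  (-2·δu/u)² = (-2×0.0952)² = 0.0363;  (2·δy/y)² = (2×0.108)² = 0.0463;  (−½·δb/b)² = (-0.5×0.0152)² = 5.79e-05
δQ/Q = √(0.0935) = 0.306
Q = 2.597, so δQ = 0.306 × 2.597 = 0.794.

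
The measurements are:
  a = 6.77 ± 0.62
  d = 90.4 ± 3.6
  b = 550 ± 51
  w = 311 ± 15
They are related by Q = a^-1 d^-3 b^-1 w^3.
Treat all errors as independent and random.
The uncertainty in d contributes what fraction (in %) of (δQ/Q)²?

(δQ/Q)² = (-1·δa/a)² + (-3·δd/d)² + (-1·δb/b)² + (3·δw/w)²
  a term: (-1×0.0916)² = 0.00839
  d term: (-3×0.0398)² = 0.0143
  b term: (-1×0.0927)² = 0.00860
  w term: (3×0.0482)² = 0.0209
Total = 0.0522. Share from d = 0.0143/0.0522 = 0.273.

27.3%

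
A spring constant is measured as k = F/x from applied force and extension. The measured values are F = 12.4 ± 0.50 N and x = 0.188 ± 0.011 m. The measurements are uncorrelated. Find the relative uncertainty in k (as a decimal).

Relative error in a monomial: (δk/k)² = Σ (nᵢ · δxᵢ/xᵢ)².
  (1·δF/F)² = (1×0.0403)² = 0.00163;  (-1·δx/x)² = (-1×0.0585)² = 0.00342
δk/k = √(0.00505) = 0.0711

0.0711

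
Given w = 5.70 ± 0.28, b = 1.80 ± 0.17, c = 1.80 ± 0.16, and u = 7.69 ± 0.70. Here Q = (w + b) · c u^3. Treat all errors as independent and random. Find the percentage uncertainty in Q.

Let h = w + b = 7.50. δh = √(δw² + δb²) = √(0.0784 + 0.0289) = 0.328, so δh/h = 0.0437.
Q is then a monomial in h, c, u:
δQ/Q = √((δh/h)² + (1·δc/c)² + (3·δu/u)²) = √(0.00191 + 0.00790 + 0.0746) = 0.290

29.0%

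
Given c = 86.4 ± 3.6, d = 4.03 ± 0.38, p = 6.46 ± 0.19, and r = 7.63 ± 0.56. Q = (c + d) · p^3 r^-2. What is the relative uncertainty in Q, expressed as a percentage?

Let u = c + d = 90.4. δu = √(δc² + δd²) = √(13.0 + 0.144) = 3.62, so δu/u = 0.0400.
Q is then a monomial in u, p, r:
δQ/Q = √((δu/u)² + (3·δp/p)² + (-2·δr/r)²) = √(0.00160 + 0.00779 + 0.0215) = 0.176

17.6%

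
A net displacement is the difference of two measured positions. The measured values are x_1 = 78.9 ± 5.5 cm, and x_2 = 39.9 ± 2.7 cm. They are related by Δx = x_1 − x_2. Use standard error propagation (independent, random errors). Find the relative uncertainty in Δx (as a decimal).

0.157

Sums and differences: (δΔx)² = Σ (cᵢ δxᵢ)².
  (δx_1)² = 30.2;  (δx_2)² = 7.29
δΔx = √(37.5) = 6.13 cm
Δx = 39.0 cm, so δΔx/Δx = 6.13/39.0 = 0.157.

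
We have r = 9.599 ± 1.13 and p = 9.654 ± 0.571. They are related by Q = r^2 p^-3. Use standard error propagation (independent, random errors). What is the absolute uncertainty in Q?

0.0302

Each factor contributes (exponent × relative error)² to (δQ/Q)²:
  (2·δr/r)² = (2×0.118)² = 0.0554;  (-3·δp/p)² = (-3×0.0591)² = 0.0315
δQ/Q = √(0.0869) = 0.295
Q = 0.1024, so δQ = 0.295 × 0.1024 = 0.0302.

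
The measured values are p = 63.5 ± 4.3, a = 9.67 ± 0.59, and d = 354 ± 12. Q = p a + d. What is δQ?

Let w = p·a = 614. δw/w = √((1·δp/p)² + (1·δa/a)²) = √(0.00459 + 0.00372) = 0.0911, so δw = 56.0.
Q = w + d: δQ = √(δw² + δd²) = √(3130 + 144) = 57.2

57.2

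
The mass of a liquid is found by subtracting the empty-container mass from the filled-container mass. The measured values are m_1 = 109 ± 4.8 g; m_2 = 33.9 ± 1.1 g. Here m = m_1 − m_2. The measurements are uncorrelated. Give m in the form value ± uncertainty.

75.1 ± 4.92 g

m is a linear combination, so absolute uncertainties add in quadrature:
  (δm_1)² = 23.0;  (δm_2)² = 1.21
δm = √(24.2) = 4.92 g
m = 75.1 g.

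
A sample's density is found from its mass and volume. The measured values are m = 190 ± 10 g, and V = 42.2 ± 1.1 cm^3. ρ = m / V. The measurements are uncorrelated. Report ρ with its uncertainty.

4.50 ± 0.264 g/cm^3

For a monomial ρ ∝ m, V^-1, fractional errors add in quadrature:
  (1·δm/m)² = (1×0.0526)² = 0.00277;  (-1·δV/V)² = (-1×0.0261)² = 0.000679
δρ/ρ = √(0.00345) = 0.0587
ρ = 4.50 g/cm^3, so δρ = 0.0587 × 4.50 = 0.264 g/cm^3.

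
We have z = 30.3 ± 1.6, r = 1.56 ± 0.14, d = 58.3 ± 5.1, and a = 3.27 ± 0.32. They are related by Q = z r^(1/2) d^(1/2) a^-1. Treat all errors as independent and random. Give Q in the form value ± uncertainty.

88.4 ± 11.3

For a monomial Q ∝ z, r^(1/2), d^(1/2), a^-1, fractional errors add in quadrature:
  (1·δz/z)² = (1×0.0528)² = 0.00279;  (½·δr/r)² = (0.5×0.0897)² = 0.00201;  (½·δd/d)² = (0.5×0.0875)² = 0.00191;  (-1·δa/a)² = (-1×0.0979)² = 0.00958
δQ/Q = √(0.0163) = 0.128
Q = 88.4, so δQ = 0.128 × 88.4 = 11.3.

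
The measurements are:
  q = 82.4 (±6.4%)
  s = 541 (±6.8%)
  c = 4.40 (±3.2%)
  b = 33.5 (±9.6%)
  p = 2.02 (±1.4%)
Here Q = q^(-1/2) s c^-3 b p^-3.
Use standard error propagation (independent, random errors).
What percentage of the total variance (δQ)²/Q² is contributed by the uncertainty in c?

35.7%

(δQ/Q)² = (−½·δq/q)² + (1·δs/s)² + (-3·δc/c)² + (1·δb/b)² + (-3·δp/p)²
  q term: (-0.5×0.0640)² = 0.00102
  s term: (1×0.0680)² = 0.00462
  c term: (-3×0.0320)² = 0.00922
  b term: (1×0.0960)² = 0.00922
  p term: (-3×0.0140)² = 0.00176
Total = 0.0258. Share from c = 0.00922/0.0258 = 0.357.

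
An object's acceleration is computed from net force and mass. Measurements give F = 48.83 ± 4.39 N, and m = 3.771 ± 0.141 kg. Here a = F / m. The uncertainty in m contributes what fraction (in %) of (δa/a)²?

(δa/a)² = (1·δF/F)² + (-1·δm/m)²
  F term: (1×0.0899)² = 0.00808
  m term: (-1×0.0374)² = 0.00140
Total = 0.00948. Share from m = 0.00140/0.00948 = 0.147.

14.7%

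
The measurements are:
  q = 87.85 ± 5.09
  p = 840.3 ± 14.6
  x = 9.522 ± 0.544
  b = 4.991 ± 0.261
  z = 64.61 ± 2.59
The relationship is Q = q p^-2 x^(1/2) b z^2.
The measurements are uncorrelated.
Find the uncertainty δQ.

For a monomial Q ∝ q, p^-2, x^(1/2), b, z^2, fractional errors add in quadrature:
  (1·δq/q)² = (1×0.0579)² = 0.00336;  (-2·δp/p)² = (-2×0.0174)² = 0.00121;  (½·δx/x)² = (0.5×0.0571)² = 0.000816;  (1·δb/b)² = (1×0.0523)² = 0.00273;  (2·δz/z)² = (2×0.0401)² = 0.00643
δQ/Q = √(0.0145) = 0.121
Q = 7.999, so δQ = 0.121 × 7.999 = 0.965.

0.965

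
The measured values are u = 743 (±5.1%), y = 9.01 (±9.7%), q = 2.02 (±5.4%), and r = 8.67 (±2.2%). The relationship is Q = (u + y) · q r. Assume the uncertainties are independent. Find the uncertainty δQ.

1020

Let w = u + y = 752. δw = √(δu² + δy²) = √(1440 + 0.764) = 37.9, so δw/w = 0.0504.
Q is then a monomial in w, q, r:
δQ/Q = √((δw/w)² + (1·δq/q)² + (1·δr/r)²) = √(0.00254 + 0.00292 + 0.000484) = 0.0771
Q = 13200, so δQ = 0.0771 × 13200 = 1020.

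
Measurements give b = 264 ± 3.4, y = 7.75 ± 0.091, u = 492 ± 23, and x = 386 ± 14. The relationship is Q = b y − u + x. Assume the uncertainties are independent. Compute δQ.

Let p = b·y = 2050. δp/p = √((1·δb/b)² + (1·δy/y)²) = √(0.000166 + 0.000138) = 0.0174, so δp = 35.7.
Q = p − u + x: δQ = √(δp² + δu² + δx²) = √(1270 + 529 + 196) = 44.7

44.7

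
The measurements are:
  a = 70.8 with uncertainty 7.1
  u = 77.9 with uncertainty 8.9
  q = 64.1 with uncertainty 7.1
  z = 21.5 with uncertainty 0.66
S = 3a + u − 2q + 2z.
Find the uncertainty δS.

For a sum/difference, combine absolute errors in quadrature:
  (3·δa)² = 454;  (δu)² = 79.2;  (2·δq)² = 202;  (2·δz)² = 1.74
δS = √(736) = 27.1

27.1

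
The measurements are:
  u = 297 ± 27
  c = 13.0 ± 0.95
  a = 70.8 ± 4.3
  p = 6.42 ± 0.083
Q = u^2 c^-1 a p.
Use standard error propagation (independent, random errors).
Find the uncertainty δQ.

6.34e+05

Each factor contributes (exponent × relative error)² to (δQ/Q)²:
  (2·δu/u)² = (2×0.0909)² = 0.0331;  (-1·δc/c)² = (-1×0.0731)² = 0.00534;  (1·δa/a)² = (1×0.0607)² = 0.00369;  (1·δp/p)² = (1×0.0129)² = 0.000167
δQ/Q = √(0.0423) = 0.206
Q = 3.08e+06, so δQ = 0.206 × 3.08e+06 = 6.34e+05.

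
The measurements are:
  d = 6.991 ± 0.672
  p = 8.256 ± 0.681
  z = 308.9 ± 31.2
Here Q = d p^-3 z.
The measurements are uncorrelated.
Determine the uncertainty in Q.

Products/powers → add relative errors in quadrature, weighted by exponent:
  (1·δd/d)² = (1×0.0961)² = 0.00924;  (-3·δp/p)² = (-3×0.0825)² = 0.0612;  (1·δz/z)² = (1×0.101)² = 0.0102
δQ/Q = √(0.0807) = 0.284
Q = 3.837, so δQ = 0.284 × 3.837 = 1.09.

1.09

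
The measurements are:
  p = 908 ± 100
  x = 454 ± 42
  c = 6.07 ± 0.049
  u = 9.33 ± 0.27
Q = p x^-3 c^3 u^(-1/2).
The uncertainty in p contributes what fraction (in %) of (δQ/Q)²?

13.5%

(δQ/Q)² = (1·δp/p)² + (-3·δx/x)² + (3·δc/c)² + (−½·δu/u)²
  p term: (1×0.110)² = 0.0121
  x term: (-3×0.0925)² = 0.0770
  c term: (3×0.00807)² = 0.000586
  u term: (-0.5×0.0289)² = 0.000209
Total = 0.0899. Share from p = 0.0121/0.0899 = 0.135.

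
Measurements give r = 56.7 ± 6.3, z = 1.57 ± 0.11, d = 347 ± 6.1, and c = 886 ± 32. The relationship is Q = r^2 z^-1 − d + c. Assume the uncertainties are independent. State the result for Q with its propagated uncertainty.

2590 ± 478

Let p = r^2·z^-1 = 2050. δp/p = √((2·δr/r)² + (-1·δz/z)²) = √(0.0494 + 0.00491) = 0.233, so δp = 477.
Q = p − d + c: δQ = √(δp² + δd² + δc²) = √(2.28e+05 + 37.2 + 1020) = 478
Q = 2590.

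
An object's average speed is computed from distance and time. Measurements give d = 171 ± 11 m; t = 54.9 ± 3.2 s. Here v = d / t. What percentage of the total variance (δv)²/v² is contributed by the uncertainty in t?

(δv/v)² = (1·δd/d)² + (-1·δt/t)²
  d term: (1×0.0643)² = 0.00414
  t term: (-1×0.0583)² = 0.00340
Total = 0.00754. Share from t = 0.00340/0.00754 = 0.451.

45.1%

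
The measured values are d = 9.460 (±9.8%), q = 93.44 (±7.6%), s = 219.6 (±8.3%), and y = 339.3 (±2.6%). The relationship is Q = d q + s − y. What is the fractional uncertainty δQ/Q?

Let p = d·q = 883.9. δp/p = √((1·δd/d)² + (1·δq/q)²) = √(0.00960 + 0.00578) = 0.124, so δp = 110.
Q = p + s − y: δQ = √(δp² + δs² + δy²) = √(12000 + 332 + 77.8) = 111
Q = 764.2, so δQ/Q = 111/764.2 = 0.146.

0.146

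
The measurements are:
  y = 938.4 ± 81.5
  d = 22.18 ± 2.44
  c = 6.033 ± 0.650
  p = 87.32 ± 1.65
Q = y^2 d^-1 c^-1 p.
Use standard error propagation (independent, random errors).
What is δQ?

1.34e+05

Products/powers → add relative errors in quadrature, weighted by exponent:
  (2·δy/y)² = (2×0.0868)² = 0.0302;  (-1·δd/d)² = (-1×0.110)² = 0.0121;  (-1·δc/c)² = (-1×0.108)² = 0.0116;  (1·δp/p)² = (1×0.0189)² = 0.000357
δQ/Q = √(0.0542) = 0.233
Q = 574600, so δQ = 0.233 × 574600 = 1.34e+05.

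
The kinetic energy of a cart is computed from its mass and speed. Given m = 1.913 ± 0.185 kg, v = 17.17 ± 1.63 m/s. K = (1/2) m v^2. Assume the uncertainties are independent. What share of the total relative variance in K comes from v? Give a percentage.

79.4%

(δK/K)² = (1·δm/m)² + (2·δv/v)²
  m term: (1×0.0967)² = 0.00935
  v term: (2×0.0949)² = 0.0360
Total = 0.0454. Share from v = 0.0360/0.0454 = 0.794.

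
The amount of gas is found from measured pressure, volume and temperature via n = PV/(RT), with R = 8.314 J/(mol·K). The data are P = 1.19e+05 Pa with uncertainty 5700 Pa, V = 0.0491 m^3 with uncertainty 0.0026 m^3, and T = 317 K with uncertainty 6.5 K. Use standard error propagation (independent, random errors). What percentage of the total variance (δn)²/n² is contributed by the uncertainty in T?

(δn/n)² = (1·δP/P)² + (1·δV/V)² + (-1·δT/T)²
  P term: (1×0.0479)² = 0.00229
  V term: (1×0.0530)² = 0.00280
  T term: (-1×0.0205)² = 0.000420
Total = 0.00552. Share from T = 0.000420/0.00552 = 0.0762.

7.62%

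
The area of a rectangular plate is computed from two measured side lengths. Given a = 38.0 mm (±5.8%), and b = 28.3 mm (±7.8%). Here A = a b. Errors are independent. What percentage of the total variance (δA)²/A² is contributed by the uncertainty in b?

64.4%

(δA/A)² = (1·δa/a)² + (1·δb/b)²
  a term: (1×0.0580)² = 0.00336
  b term: (1×0.0780)² = 0.00608
Total = 0.00945. Share from b = 0.00608/0.00945 = 0.644.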